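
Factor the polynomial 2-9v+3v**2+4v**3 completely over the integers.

(4v-1)(v+2)(v-1)

Trying the rational-root candidates, v = 1/4 is a root, giving the factor (4v-1) and quotient v**2+v-2.
The remaining quadratic factors as (v-1)(v+2).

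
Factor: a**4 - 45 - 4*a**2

Substitute u = a**2 to get a quadratic in u, then factor.
a**2 + 5 is irreducible over ℤ (always positive, so no real roots).
a**2 - 9 is a difference of squares.

(a + 3)*(a - 3)*(a**2 + 5)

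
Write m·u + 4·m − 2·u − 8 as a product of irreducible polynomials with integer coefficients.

Group as (m·u + 4·m) + (−2·u − 8) = m·(u + 4) − 2·(u + 4).
Both groups share the factor (u + 4).

(m − 2)·(u + 4)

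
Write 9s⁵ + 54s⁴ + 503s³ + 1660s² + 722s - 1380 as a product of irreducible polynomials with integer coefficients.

Among the possible rational roots, s = -5/3 is a root, so (3s + 5) is a factor; dividing leaves 3s⁴ + 13s³ + 146s² + 310s - 276.
Next, s = 2/3 is a root, so (3s - 2) is a factor; dividing leaves s³ + 5s² + 52s + 138.
Then s = -3 is a root, so (s + 3) divides it; the quotient is s² + 2s + 46.
The quadratic s² + 2s + 46 has discriminant -180 < 0 and is irreducible over ℤ.

(3s + 5)(3s - 2)(s + 3)(s² + 2s + 46)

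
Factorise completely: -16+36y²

Factor out 4, leaving 9y²-4, which is a difference of two squares.

4(3y+2)(3y-2)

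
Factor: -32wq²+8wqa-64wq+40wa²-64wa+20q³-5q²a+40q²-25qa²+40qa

-(4q-5a+8)(8w-5q)(q+a)

Group: q(-32wq+40wa-64w+20q²-25qa+40q) + a(-32wq+40wa-64w+20q²-25qa+40q); both groups contain (-32wq+40wa-64w+20q²-25qa+40q), so (q+a) is a factor with cofactor -32wq+40wa-64w+20q²-25qa+40q.
The cofactor groups again: -32wq+40wa-64w+20q²-25qa+40q = -4q(8w-5q) + (5a-8)(8w-5q); both groups contain (8w-5q), giving -(4q-5a+8)(8w-5q).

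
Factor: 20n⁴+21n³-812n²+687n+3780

(4n-15)(5n+9)(n+7)(n-4)

Trying the rational-root candidates, n = -7 is a root, giving the factor (n+7) and quotient 20n³-119n²+21n+540.
Continuing, n = 15/4 is a root, giving the factor (4n-15) and quotient 5n²-11n-36.
The remaining quadratic factors as (5n+9)(n-4).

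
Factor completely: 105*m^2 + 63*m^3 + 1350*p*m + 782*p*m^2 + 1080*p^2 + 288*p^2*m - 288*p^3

Group: 4*p*(-72*p^2 - 90*p*m - 7*m^2) + (-9*m - 15)*(-72*p^2 - 90*p*m - 7*m^2); both groups contain (-72*p^2 - 90*p*m - 7*m^2), so (4*p - 9*m - 15) is a factor with cofactor -72*p^2 - 90*p*m - 7*m^2.
The cofactor groups again: -72*p^2 - 90*p*m - 7*m^2 = -6*p*(12*p + m) - 7*m*(12*p + m); both groups contain (12*p + m), giving -(6*p + 7*m)*(12*p + m).

-(4*p - 9*m - 15)*(6*p + 7*m)*(12*p + m)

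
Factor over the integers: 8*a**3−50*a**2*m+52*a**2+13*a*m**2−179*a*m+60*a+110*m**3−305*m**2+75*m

(2*a−11*m+3)*(4*a+5*m)*(a−2*m+5)

Group: 4*a*(2*a**2−15*a*m+13*a+22*m**2−61*m+15) + 5*m*(2*a**2−15*a*m+13*a+22*m**2−61*m+15); both groups contain (2*a**2−15*a*m+13*a+22*m**2−61*m+15), so (4*a+5*m) is a factor with cofactor 2*a**2−15*a*m+13*a+22*m**2−61*m+15.
The cofactor groups again: 2*a**2−15*a*m+13*a+22*m**2−61*m+15 = a*(2*a−11*m+3) + (−2*m+5)*(2*a−11*m+3); both groups contain (2*a−11*m+3), giving (a−2*m+5)*(2*a−11*m+3).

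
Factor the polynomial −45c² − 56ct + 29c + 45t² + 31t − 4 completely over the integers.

−(5c + 9t − 1)(9c − 5t − 4)

Group: −9c(5c + 9t − 1) + (5t + 4)(5c + 9t − 1); both groups contain (5c + 9t − 1).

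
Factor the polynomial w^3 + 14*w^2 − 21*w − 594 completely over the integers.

Testing divisors of the constant over divisors of the leading coefficient, w = −9 is a root, so (w + 9) is a factor; dividing leaves w^2 + 5*w − 66.
The remaining quadratic factors as (w − 6)(w + 11).

(w + 11)*(w + 9)*(w − 6)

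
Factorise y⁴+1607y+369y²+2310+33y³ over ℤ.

(y+11)(y+14)(y+3)(y+5)

Testing divisors of the constant over divisors of the leading coefficient, y = -3 is a root, so (y+3) is a factor; dividing leaves y³+30y²+279y+770.
Continuing, y = -5 is a root, so (y+5) divides it; the quotient is y²+25y+154.
The remaining quadratic factors as (y+14)(y+11).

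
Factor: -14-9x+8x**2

Need a pair with product 8·(-14) = -112 and sum -9: that's -16 and 7.
Split the middle term: 8x**2-16x + 7x-14 = 8x(x-2) + 7(x-2).

(8x+7)(x-2)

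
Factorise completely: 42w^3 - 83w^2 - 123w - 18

(6w + 1)(7w + 6)(w - 3)

Testing divisors of the constant over divisors of the leading coefficient, w = 3 is a root, giving the factor (w - 3) and quotient 42w^2 + 43w + 6.
The remaining quadratic factors as (6w + 1)(7w + 6).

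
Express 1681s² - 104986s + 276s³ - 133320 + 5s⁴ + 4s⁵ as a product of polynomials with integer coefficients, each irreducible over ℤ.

(4s + 5)(s + 12)(s - 11)(s² - s + 202)

By the rational root theorem, s = 11 is a root, so (s - 11) is a factor; dividing leaves 4s⁴ + 49s³ + 815s² + 10646s + 12120.
Next, s = -5/4 is a root, so (4s + 5) divides it; the quotient is s³ + 11s² + 190s + 2424.
Continuing, s = -12 is a root, so (s + 12) is a factor; dividing leaves s² - s + 202.
The quadratic s² - s + 202 has discriminant -807 < 0 and is irreducible over ℤ.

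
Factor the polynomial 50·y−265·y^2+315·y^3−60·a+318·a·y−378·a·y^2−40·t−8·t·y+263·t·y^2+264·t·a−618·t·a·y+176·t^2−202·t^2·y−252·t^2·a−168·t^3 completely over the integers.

Group: 6·t·(−28·t^2−42·t·a−t·y+20·t−54·a·y+30·a+45·y^2−25·y) + (7·y−2)·(−28·t^2−42·t·a−t·y+20·t−54·a·y+30·a+45·y^2−25·y); both groups contain (−28·t^2−42·t·a−t·y+20·t−54·a·y+30·a+45·y^2−25·y), so (6·t+7·y−2) is a factor with cofactor −28·t^2−42·t·a−t·y+20·t−54·a·y+30·a+45·y^2−25·y.
The cofactor groups again: −28·t^2−42·t·a−t·y+20·t−54·a·y+30·a+45·y^2−25·y = −7·t·(4·t+6·a−5·y) + (−9·y+5)·(4·t+6·a−5·y); both groups contain (4·t+6·a−5·y), giving −(7·t+9·y−5)·(4·t+6·a−5·y).

−(4·t+6·a−5·y)·(6·t+7·y−2)·(7·t+9·y−5)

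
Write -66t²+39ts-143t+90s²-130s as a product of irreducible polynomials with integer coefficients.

-(6t-9s+13)(11t+10s)

Group: -11t(6t-9s+13) - 10s(6t-9s+13); both groups contain (6t-9s+13).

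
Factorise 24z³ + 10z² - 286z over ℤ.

Pull out the common factor 2z, then factor the remaining trinomial.

2z(3z + 11)(4z - 13)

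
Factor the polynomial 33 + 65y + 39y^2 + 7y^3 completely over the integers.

(7y + 11)(y + 1)(y + 3)

By the rational root theorem, y = −1 is a root, so (y + 1) is a factor; dividing leaves 7y^2 + 32y + 33.
The remaining quadratic factors as (y + 3)(7y + 11).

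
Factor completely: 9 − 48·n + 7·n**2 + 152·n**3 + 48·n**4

(3·n − 1)·(4·n + 3)·(4·n − 1)·(n + 3)

Trying the rational-root candidates, n = −3/4 is a root, so (4·n + 3) divides it; the quotient is 12·n**3 + 29·n**2 − 20·n + 3.
Continuing, n = −3 is a root, so (n + 3) is a factor; dividing leaves 12·n**2 − 7·n + 1.
The remaining quadratic factors as (4·n − 1)(3·n − 1).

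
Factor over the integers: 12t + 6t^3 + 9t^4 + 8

Group as (9t^4 + 12t) + (6t^3 + 8) = 3t(3t^3 + 4) + 2(3t^3 + 4).
Both groups share the factor (3t^3 + 4).

(3t + 2)(3t^3 + 4)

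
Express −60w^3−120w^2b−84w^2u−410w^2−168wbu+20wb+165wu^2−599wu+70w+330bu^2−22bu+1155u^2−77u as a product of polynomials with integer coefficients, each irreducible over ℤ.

Group: 10w(−6w^2−12wb−15wu−41w−30bu+2b−105u+7) − 11u(−6w^2−12wb−15wu−41w−30bu+2b−105u+7); both groups contain (−6w^2−12wb−15wu−41w−30bu+2b−105u+7), so (10w−11u) is a factor with cofactor −6w^2−12wb−15wu−41w−30bu+2b−105u+7.
The cofactor groups again: −6w^2−12wb−15wu−41w−30bu+2b−105u+7 = −6w(w+2b+7) + (−15u+1)(w+2b+7); both groups contain (w+2b+7), giving −(6w+15u−1)(w+2b+7).

−(10w−11u)(6w+15u−1)(w+2b+7)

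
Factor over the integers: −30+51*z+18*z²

3*(2*z−1)*(3*z+10)

Pull out the common factor 3, then factor the remaining trinomial.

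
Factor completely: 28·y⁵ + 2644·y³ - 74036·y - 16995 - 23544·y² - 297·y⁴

Testing divisors of the constant over divisors of the leading coefficient, y = 11 is a root, so (y - 11) divides it; the quotient is 28·y⁴ + 11·y³ + 2765·y² + 6871·y + 1545.
Then y = -15/7 is a root, so (7·y + 15) is a factor; dividing leaves 4·y³ - 7·y² + 410·y + 103.
Continuing, y = -1/4 is a root, so (4·y + 1) divides it; the quotient is y² - 2·y + 103.
The quadratic y² - 2·y + 103 has discriminant -408 < 0 and is irreducible over ℤ.

(4·y + 1)·(7·y + 15)·(y - 11)·(y² - 2·y + 103)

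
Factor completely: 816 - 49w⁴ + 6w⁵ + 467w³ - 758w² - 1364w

Trying the rational-root candidates, w = 1/2 is a root, so (2w - 1) divides it; the quotient is 3w⁴ - 23w³ + 222w² - 268w - 816.
Next, w = 3 is a root, so (w - 3) is a factor; dividing leaves 3w³ - 14w² + 180w + 272.
Then w = -4/3 is a root, giving the factor (3w + 4) and quotient w² - 6w + 68.
The quadratic w² - 6w + 68 has discriminant -236 < 0 and is irreducible over ℤ.

(2w - 1)(3w + 4)(w - 3)(w² - 6w + 68)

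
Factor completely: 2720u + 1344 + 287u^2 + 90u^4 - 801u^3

Testing divisors of the constant over divisors of the leading coefficient, u = 8 is a root, so (u - 8) divides it; the quotient is 90u^3 - 81u^2 - 361u - 168.
Continuing, u = -7/6 is a root, so (6u + 7) is a factor; dividing leaves 15u^2 - 31u - 24.
The remaining quadratic factors as (5u + 3)(3u - 8).

(3u - 8)(5u + 3)(6u + 7)(u - 8)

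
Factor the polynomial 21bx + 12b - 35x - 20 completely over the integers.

(3b - 5)(7x + 4)

Group as (21bx + 12b) + (-35x - 20) = 3b(7x + 4) - 5(7x + 4).
Both groups share the factor (7x + 4).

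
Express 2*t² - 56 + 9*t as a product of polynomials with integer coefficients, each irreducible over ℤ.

(2*t - 7)*(t + 8)

Need a pair with product 2·(-56) = -112 and sum 9: that's 16 and -7.
Split the middle term: 2*t² + 16*t - 7*t - 56 = 2*t*(t + 8) - 7*(t + 8).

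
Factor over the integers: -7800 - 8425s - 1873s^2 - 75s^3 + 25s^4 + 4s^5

Among the possible rational roots, s = 8 is a root, so (s - 8) divides it; the quotient is 4s^4 + 57s^3 + 381s^2 + 1175s + 975.
Continuing, s = -5/4 is a root, so (4s + 5) is a factor; dividing leaves s^3 + 13s^2 + 79s + 195.
Then s = -5 is a root, giving the factor (s + 5) and quotient s^2 + 8s + 39.
The quadratic s^2 + 8s + 39 has discriminant -92 < 0 and is irreducible over ℤ.

(4s + 5)(s + 5)(s - 8)(s^2 + 8s + 39)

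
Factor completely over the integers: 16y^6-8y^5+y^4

y^4(4y-1)^2

Every term has a factor of y^4; factoring it out leaves 16y^2-8y+1.
Recognize a perfect-square trinomial with the parts 1 and 4y.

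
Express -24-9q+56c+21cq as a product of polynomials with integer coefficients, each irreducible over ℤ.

(3q+8)(7c-3)

Group as (21cq+56c) + (-9q-24) = 7c(3q+8) - 3(3q+8).
Both groups share the factor (3q+8).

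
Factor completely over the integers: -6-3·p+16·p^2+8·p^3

(p+2)·(8·p^2-3)

Group as (8·p^3-3·p) + (16·p^2-6) = p·(8·p^2-3) + 2·(8·p^2-3).
Both groups share the factor (8·p^2-3).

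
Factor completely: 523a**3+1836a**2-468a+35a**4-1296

(5a+4)(7a-6)(a+6)(a+9)

Among the possible rational roots, a = -9 is a root, giving the factor (a+9) and quotient 35a**3+208a**2-36a-144.
Next, a = -4/5 is a root, so (5a+4) is a factor; dividing leaves 7a**2+36a-36.
The remaining quadratic factors as (7a-6)(a+6).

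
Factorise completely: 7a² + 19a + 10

(7a + 5)(a + 2)

Need a pair with product 7·10 = 70 and sum 19: that's 5 and 14.
Split the middle term: 7a² + 5a + 14a + 10 = a(7a + 5) + 2(7a + 5).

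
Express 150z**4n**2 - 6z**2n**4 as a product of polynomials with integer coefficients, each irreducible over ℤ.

6n**2z**2(5z - n)(5z + n)

Factor out 6z**2n**2, leaving 25z**2 - n**2, which is a difference of two squares.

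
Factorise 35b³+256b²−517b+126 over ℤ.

By the rational root theorem, b = 7/5 is a root, so (5b−7) is a factor; dividing leaves 7b²+61b−18.
The remaining quadratic factors as (7b−2)(b+9).

(5b−7)(7b−2)(b+9)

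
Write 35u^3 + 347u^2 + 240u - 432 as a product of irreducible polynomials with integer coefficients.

(5u - 4)(7u + 12)(u + 9)

Testing divisors of the constant over divisors of the leading coefficient, u = 4/5 is a root, so (5u - 4) divides it; the quotient is 7u^2 + 75u + 108.
The remaining quadratic factors as (7u + 12)(u + 9).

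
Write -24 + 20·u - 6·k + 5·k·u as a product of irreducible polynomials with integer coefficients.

Group as (5·k·u - 6·k) + (20·u - 24) = k·(5·u - 6) + 4·(5·u - 6).
Both groups share the factor (5·u - 6).

(5·u - 6)·(k + 4)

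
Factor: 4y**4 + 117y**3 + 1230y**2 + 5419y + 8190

Testing divisors of the constant over divisors of the leading coefficient, y = -9 is a root, giving the factor (y + 9) and quotient 4y**3 + 81y**2 + 501y + 910.
Continuing, y = -10 is a root, giving the factor (y + 10) and quotient 4y**2 + 41y + 91.
The remaining quadratic factors as (y + 7)(4y + 13).

(4y + 13)(y + 10)(y + 7)(y + 9)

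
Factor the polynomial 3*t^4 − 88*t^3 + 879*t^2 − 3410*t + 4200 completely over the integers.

(3*t − 7)*(t − 10)*(t − 12)*(t − 5)

By the rational root theorem, t = 12 is a root, so (t − 12) divides it; the quotient is 3*t^3 − 52*t^2 + 255*t − 350.
Continuing, t = 5 is a root, so (t − 5) divides it; the quotient is 3*t^2 − 37*t + 70.
The remaining quadratic factors as (t − 10)(3*t − 7).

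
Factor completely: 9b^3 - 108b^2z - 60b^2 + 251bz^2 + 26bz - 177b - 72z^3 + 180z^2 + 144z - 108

Group: 3b(3b^2 - 35bz - 23b + 72z^2 + 36z - 36) + (-z + 3)(3b^2 - 35bz - 23b + 72z^2 + 36z - 36); both groups contain (3b^2 - 35bz - 23b + 72z^2 + 36z - 36), so (3b - z + 3) is a factor with cofactor 3b^2 - 35bz - 23b + 72z^2 + 36z - 36.
The cofactor groups again: 3b^2 - 35bz - 23b + 72z^2 + 36z - 36 = 3b(b - 9z - 9) + (-8z + 4)(b - 9z - 9); both groups contain (b - 9z - 9), giving (3b - 8z + 4)(b - 9z - 9).

(3b - 8z + 4)(3b - z + 3)(b - 9z - 9)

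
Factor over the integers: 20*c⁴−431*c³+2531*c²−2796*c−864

Among the possible rational roots, c = 8 is a root, so (c−8) divides it; the quotient is 20*c³−271*c²+363*c+108.
Continuing, c = 9/5 is a root, so (5*c−9) divides it; the quotient is 4*c²−47*c−12.
The remaining quadratic factors as (c−12)(4*c+1).

(4*c+1)*(5*c−9)*(c−12)*(c−8)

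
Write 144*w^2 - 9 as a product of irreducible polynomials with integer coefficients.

9*(4*w + 1)*(4*w - 1)

Every term has a factor of 9. Then 16*w^2 - 1 = (4*w)² − (1)².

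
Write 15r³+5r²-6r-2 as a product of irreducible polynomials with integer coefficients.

(3r+1)(5r²-2)

Group as (15r³-6r) + (5r²-2) = 3r(5r²-2) + (5r²-2).
Both groups share the factor (5r²-2).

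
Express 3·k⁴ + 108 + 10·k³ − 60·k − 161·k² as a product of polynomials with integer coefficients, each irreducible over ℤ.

Among the possible rational roots, k = 6 is a root, so (k − 6) is a factor; dividing leaves 3·k³ + 28·k² + 7·k − 18.
Next, k = 2/3 is a root, so (3·k − 2) divides it; the quotient is k² + 10·k + 9.
The remaining quadratic factors as (k + 9)(k + 1).

(3·k − 2)·(k + 1)·(k + 9)·(k − 6)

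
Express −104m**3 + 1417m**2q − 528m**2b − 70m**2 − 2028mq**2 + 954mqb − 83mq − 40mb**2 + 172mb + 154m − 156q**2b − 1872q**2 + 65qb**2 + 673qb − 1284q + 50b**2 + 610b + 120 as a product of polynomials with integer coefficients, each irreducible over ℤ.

−(m − 12q + 5b + 1)(8m − 13q − 10)(13m + b + 12)

Group: 13m(−8m**2 + 109mq − 40mb + 2m − 156q**2 + 65qb − 107q + 50b + 10) + (b + 12)(−8m**2 + 109mq − 40mb + 2m − 156q**2 + 65qb − 107q + 50b + 10); both groups contain (−8m**2 + 109mq − 40mb + 2m − 156q**2 + 65qb − 107q + 50b + 10), so (13m + b + 12) is a factor with cofactor −8m**2 + 109mq − 40mb + 2m − 156q**2 + 65qb − 107q + 50b + 10.
The cofactor groups again: −8m**2 + 109mq − 40mb + 2m − 156q**2 + 65qb − 107q + 50b + 10 = −8m(m − 12q + 5b + 1) + (13q + 10)(m − 12q + 5b + 1); both groups contain (m − 12q + 5b + 1), giving −(8m − 13q − 10)(m − 12q + 5b + 1).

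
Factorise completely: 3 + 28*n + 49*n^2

(7*n + 1)*(7*n + 3)

Need a pair with product 49·3 = 147 and sum 28: that's 7 and 21.
Split the middle term: 49*n^2 + 7*n + 21*n + 3 = 7*n*(7*n + 1) + 3*(7*n + 1).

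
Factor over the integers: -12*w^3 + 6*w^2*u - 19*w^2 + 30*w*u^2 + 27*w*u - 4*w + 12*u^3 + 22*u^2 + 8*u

Group: w*(-12*w^2 - 18*w*u - 19*w - 6*u^2 - 11*u - 4) - 2*u*(-12*w^2 - 18*w*u - 19*w - 6*u^2 - 11*u - 4); both groups contain (-12*w^2 - 18*w*u - 19*w - 6*u^2 - 11*u - 4), so (w - 2*u) is a factor with cofactor -12*w^2 - 18*w*u - 19*w - 6*u^2 - 11*u - 4.
The cofactor groups again: -12*w^2 - 18*w*u - 19*w - 6*u^2 - 11*u - 4 = -3*w*(4*w + 2*u + 1) + (-3*u - 4)*(4*w + 2*u + 1); both groups contain (4*w + 2*u + 1), giving -(3*w + 3*u + 4)*(4*w + 2*u + 1).

-(w - 2*u)*(4*w + 2*u + 1)*(3*w + 3*u + 4)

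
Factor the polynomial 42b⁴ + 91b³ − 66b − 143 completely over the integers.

Group as (42b⁴ − 66b) + (91b³ − 143) = 6b(7b³ − 11) + 13(7b³ − 11).
Both groups share the factor (7b³ − 11).

(6b + 13)(7b³ − 11)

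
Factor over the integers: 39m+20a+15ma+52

(3m+4)(5a+13)

Group as (15ma+39m) + (20a+52) = 3m(5a+13) + 4(5a+13).
Both groups share the factor (5a+13).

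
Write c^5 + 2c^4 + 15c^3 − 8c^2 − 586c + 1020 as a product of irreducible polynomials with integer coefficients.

By the rational root theorem, c = 3 is a root, so (c − 3) divides it; the quotient is c^4 + 5c^3 + 30c^2 + 82c − 340.
Then c = 2 is a root, giving the factor (c − 2) and quotient c^3 + 7c^2 + 44c + 170.
Then c = −5 is a root, so (c + 5) is a factor; dividing leaves c^2 + 2c + 34.
The quadratic c^2 + 2c + 34 has discriminant −132 < 0 and is irreducible over ℤ.

(c + 5)(c − 2)(c − 3)(c^2 + 2c + 34)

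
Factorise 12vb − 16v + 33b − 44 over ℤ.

(3b − 4)(4v + 11)

Group as (12vb − 16v) + (33b − 44) = 4v(3b − 4) + 11(3b − 4).
Both groups share the factor (3b − 4).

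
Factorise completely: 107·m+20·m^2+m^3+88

(m+1)·(m+11)·(m+8)

By the rational root theorem, m = −11 is a root, so (m+11) is a factor; dividing leaves m^2+9·m+8.
The remaining quadratic factors as (m+8)(m+1).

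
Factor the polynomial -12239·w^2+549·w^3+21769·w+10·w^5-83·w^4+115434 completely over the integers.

(2·w-9)·(5·w+11)·(w-11)·(w^2+5·w+106)

Trying the rational-root candidates, w = -11/5 is a root, so (5·w+11) divides it; the quotient is 2·w^4-21·w^3+156·w^2-2791·w+10494.
Then w = 9/2 is a root, so (2·w-9) is a factor; dividing leaves w^3-6·w^2+51·w-1166.
Next, w = 11 is a root, so (w-11) divides it; the quotient is w^2+5·w+106.
The quadratic w^2+5·w+106 has discriminant -399 < 0 and is irreducible over ℤ.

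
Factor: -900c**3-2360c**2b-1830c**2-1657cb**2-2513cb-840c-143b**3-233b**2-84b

-(9c+11b+12)(10c+13b+7)(10c+b)

Group: 10c(-90c**2-227cb-183c-143b**2-233b-84) + b(-90c**2-227cb-183c-143b**2-233b-84); both groups contain (-90c**2-227cb-183c-143b**2-233b-84), so (10c+b) is a factor with cofactor -90c**2-227cb-183c-143b**2-233b-84.
The cofactor groups again: -90c**2-227cb-183c-143b**2-233b-84 = -10c(9c+11b+12) + (-13b-7)(9c+11b+12); both groups contain (9c+11b+12), giving -(10c+13b+7)(9c+11b+12).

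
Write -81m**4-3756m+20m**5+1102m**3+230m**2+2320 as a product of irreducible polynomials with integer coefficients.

(4m-5)(5m-4)(m+2)(m**2-4m+58)

Trying the rational-root candidates, m = -2 is a root, giving the factor (m+2) and quotient 20m**4-121m**3+1344m**2-2458m+1160.
Then m = 5/4 is a root, so (4m-5) is a factor; dividing leaves 5m**3-24m**2+306m-232.
Next, m = 4/5 is a root, giving the factor (5m-4) and quotient m**2-4m+58.
The quadratic m**2-4m+58 has discriminant -216 < 0 and is irreducible over ℤ.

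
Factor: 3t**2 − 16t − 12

Need a pair with product 3·(−12) = −36 and sum −16: that's 2 and −18.
Split the middle term: 3t**2 + 2t − 18t − 12 = t(3t + 2) − 6(3t + 2).

(3t + 2)(t − 6)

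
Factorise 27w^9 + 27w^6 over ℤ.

Factor out 27w^6 first: what remains is w^3 + 1.
Recognize a sum of cubes with the parts 1 and w.

27w^6(w + 1)(w^2 − w + 1)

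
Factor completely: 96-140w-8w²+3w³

Testing divisors of the constant over divisors of the leading coefficient, w = -6 is a root, so (w+6) is a factor; dividing leaves 3w²-26w+16.
The remaining quadratic factors as (3w-2)(w-8).

(3w-2)(w+6)(w-8)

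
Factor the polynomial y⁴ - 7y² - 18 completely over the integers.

Substitute u = y² to get a quadratic in u, then factor.
y² - 9 is a difference of squares.
y² + 2 is irreducible over ℤ (always positive, so no real roots).

(y + 3)(y - 3)(y² + 2)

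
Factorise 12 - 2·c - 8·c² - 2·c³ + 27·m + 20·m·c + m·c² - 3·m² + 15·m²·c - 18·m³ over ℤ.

-(3·m - 2·c - 4)·(2·m - c + 1)·(3·m + c + 3)

Group: 2·m·(-9·m² + 3·m·c + 3·m + 2·c² + 10·c + 12) + (-c + 1)·(-9·m² + 3·m·c + 3·m + 2·c² + 10·c + 12); both groups contain (-9·m² + 3·m·c + 3·m + 2·c² + 10·c + 12), so (2·m - c + 1) is a factor with cofactor -9·m² + 3·m·c + 3·m + 2·c² + 10·c + 12.
The cofactor groups again: -9·m² + 3·m·c + 3·m + 2·c² + 10·c + 12 = -3·m·(3·m - 2·c - 4) + (-c - 3)·(3·m - 2·c - 4); both groups contain (3·m - 2·c - 4), giving -(3·m + c + 3)·(3·m - 2·c - 4).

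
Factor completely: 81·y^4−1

(3·y+1)·(3·y−1)·(9·y^2+1)

Difference of squares twice: with A = 3·y and B = 1, A⁴ − B⁴ = (A² − B²)(A² + B²), and A² − B² factors again.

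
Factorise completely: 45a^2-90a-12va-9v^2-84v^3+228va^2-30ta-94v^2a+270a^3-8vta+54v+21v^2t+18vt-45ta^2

-(3v-5a)(4v-t+6a-3)(7v+9a+6)

Group: 7v(-12v^2+3vt+2va+9v-5ta+30a^2-15a) + (9a+6)(-12v^2+3vt+2va+9v-5ta+30a^2-15a); both groups contain (-12v^2+3vt+2va+9v-5ta+30a^2-15a), so (7v+9a+6) is a factor with cofactor -12v^2+3vt+2va+9v-5ta+30a^2-15a.
The cofactor groups again: -12v^2+3vt+2va+9v-5ta+30a^2-15a = -4v(3v-5a) + (t-6a+3)(3v-5a); both groups contain (3v-5a), giving -(4v-t+6a-3)(3v-5a).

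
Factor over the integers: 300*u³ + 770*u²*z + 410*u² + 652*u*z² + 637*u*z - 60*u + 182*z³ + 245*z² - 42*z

(10*u + 7*z)*(15*u + 13*z - 2)*(2*u + 2*z + 3)

Group: 2*u*(150*u² + 235*u*z - 20*u + 91*z² - 14*z) + (2*z + 3)*(150*u² + 235*u*z - 20*u + 91*z² - 14*z); both groups contain (150*u² + 235*u*z - 20*u + 91*z² - 14*z), so (2*u + 2*z + 3) is a factor with cofactor 150*u² + 235*u*z - 20*u + 91*z² - 14*z.
The cofactor groups again: 150*u² + 235*u*z - 20*u + 91*z² - 14*z = 10*u*(15*u + 13*z - 2) + 7*z*(15*u + 13*z - 2); both groups contain (15*u + 13*z - 2), giving (10*u + 7*z)*(15*u + 13*z - 2).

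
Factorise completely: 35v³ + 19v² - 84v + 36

Testing divisors of the constant over divisors of the leading coefficient, v = 3/5 is a root, so (5v - 3) is a factor; dividing leaves 7v² + 8v - 12.
The remaining quadratic factors as (v + 2)(7v - 6).

(5v - 3)(7v - 6)(v + 2)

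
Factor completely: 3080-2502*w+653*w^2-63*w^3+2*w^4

By the rational root theorem, w = 11 is a root, so (w-11) divides it; the quotient is 2*w^3-41*w^2+202*w-280.
Next, w = 14 is a root, giving the factor (w-14) and quotient 2*w^2-13*w+20.
The remaining quadratic factors as (w-4)(2*w-5).

(2*w-5)*(w-11)*(w-14)*(w-4)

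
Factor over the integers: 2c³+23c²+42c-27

(2c-1)(c+3)(c+9)

By the rational root theorem, c = -3 is a root, so (c+3) is a factor; dividing leaves 2c²+17c-9.
The remaining quadratic factors as (c+9)(2c-1).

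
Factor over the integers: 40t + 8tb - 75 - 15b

Group as (8tb + 40t) + (-15b - 75) = 8t(b + 5) - 15(b + 5).
Both groups share the factor (b + 5).

(8t - 15)(b + 5)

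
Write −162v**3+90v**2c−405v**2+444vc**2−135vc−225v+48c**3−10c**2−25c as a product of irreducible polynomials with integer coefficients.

−(3v−6c+5)(6v+8c+5)(9v+c)

Group: 6v(−27v**2+51vc−45v+6c**2−5c) + (8c+5)(−27v**2+51vc−45v+6c**2−5c); both groups contain (−27v**2+51vc−45v+6c**2−5c), so (6v+8c+5) is a factor with cofactor −27v**2+51vc−45v+6c**2−5c.
The cofactor groups again: −27v**2+51vc−45v+6c**2−5c = −3v(9v+c) + (6c−5)(9v+c); both groups contain (9v+c), giving −(3v−6c+5)(9v+c).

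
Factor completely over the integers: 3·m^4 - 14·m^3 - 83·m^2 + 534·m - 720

Trying the rational-root candidates, m = -6 is a root, so (m + 6) is a factor; dividing leaves 3·m^3 - 32·m^2 + 109·m - 120.
Continuing, m = 3 is a root, so (m - 3) divides it; the quotient is 3·m^2 - 23·m + 40.
The remaining quadratic factors as (m - 5)(3·m - 8).

(3·m - 8)·(m + 6)·(m - 3)·(m - 5)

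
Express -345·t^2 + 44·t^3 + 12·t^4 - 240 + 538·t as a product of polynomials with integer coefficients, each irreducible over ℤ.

By the rational root theorem, t = 3/2 is a root, so (2·t - 3) divides it; the quotient is 6·t^3 + 31·t^2 - 126·t + 80.
Continuing, t = 5/6 is a root, giving the factor (6·t - 5) and quotient t^2 + 6·t - 16.
The remaining quadratic factors as (t + 8)(t - 2).

(2·t - 3)·(6·t - 5)·(t + 8)·(t - 2)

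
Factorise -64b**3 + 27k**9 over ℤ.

-(4b - 3k**3)(16b**2 + 12bk**3 + 9k**6)

Recognize a difference of cubes with the parts 3k**3 and 4b.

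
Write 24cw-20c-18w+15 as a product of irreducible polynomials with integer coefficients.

(4c-3)(6w-5)

Group as (24cw-20c) + (-18w+15) = 4c(6w-5) - 3(6w-5).
Both groups share the factor (6w-5).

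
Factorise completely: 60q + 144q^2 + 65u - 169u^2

Group: -13u(13u - 12q - 5) - 12q(13u - 12q - 5); both groups contain (13u - 12q - 5).

-(13u - 12q - 5)(13u + 12q)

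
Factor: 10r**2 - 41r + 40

Need a pair with product 10·40 = 400 and sum -41: that's -16 and -25.
Split the middle term: 10r**2 - 16r - 25r + 40 = 2r(5r - 8) - 5(5r - 8).

(2r - 5)(5r - 8)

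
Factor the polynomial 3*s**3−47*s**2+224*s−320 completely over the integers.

(3*s−8)*(s−5)*(s−8)

Trying the rational-root candidates, s = 8 is a root, so (s−8) divides it; the quotient is 3*s**2−23*s+40.
The remaining quadratic factors as (3*s−8)(s−5).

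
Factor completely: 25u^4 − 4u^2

u^2(5u + 2)(5u − 2)

Factor out u^2 first: what remains is 25u^2 − 4.
Recognize a difference of squares with the parts 5u and 2.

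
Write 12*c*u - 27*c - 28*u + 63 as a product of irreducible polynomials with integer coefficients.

Group as (12*c*u - 27*c) + (-28*u + 63) = 3*c*(4*u - 9) - 7*(4*u - 9).
Both groups share the factor (4*u - 9).

(3*c - 7)*(4*u - 9)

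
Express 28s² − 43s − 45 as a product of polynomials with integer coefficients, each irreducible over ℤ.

(4s − 9)(7s + 5)

Need a pair with product 28·(−45) = −1260 and sum −43: that's 20 and −63.
Split the middle term: 28s² + 20s − 63s − 45 = 4s(7s + 5) − 9(7s + 5).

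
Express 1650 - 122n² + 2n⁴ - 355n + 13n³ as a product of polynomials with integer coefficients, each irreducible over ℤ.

(2n - 11)(n + 10)(n + 5)(n - 3)

By the rational root theorem, n = 3 is a root, so (n - 3) divides it; the quotient is 2n³ + 19n² - 65n - 550.
Then n = 11/2 is a root, giving the factor (2n - 11) and quotient n² + 15n + 50.
The remaining quadratic factors as (n + 10)(n + 5).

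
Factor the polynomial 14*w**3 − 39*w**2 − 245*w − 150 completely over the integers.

(2*w + 5)*(7*w + 5)*(w − 6)

Among the possible rational roots, w = −5/2 is a root, so (2*w + 5) divides it; the quotient is 7*w**2 − 37*w − 30.
The remaining quadratic factors as (w − 6)(7*w + 5).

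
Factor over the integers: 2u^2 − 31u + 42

Need a pair with product 2·42 = 84 and sum −31: that's −28 and −3.
Split the middle term: 2u^2 − 28u − 3u + 42 = 2u(u − 14) − 3(u − 14).

(2u − 3)(u − 14)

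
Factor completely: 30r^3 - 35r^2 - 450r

Pull out the common factor 5r, then factor the remaining trinomial.

5r(2r - 9)(3r + 10)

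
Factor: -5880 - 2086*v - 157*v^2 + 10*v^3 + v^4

(v + 12)*(v + 5)*(v + 7)*(v - 14)

By the rational root theorem, v = -5 is a root, so (v + 5) is a factor; dividing leaves v^3 + 5*v^2 - 182*v - 1176.
Continuing, v = -12 is a root, so (v + 12) divides it; the quotient is v^2 - 7*v - 98.
The remaining quadratic factors as (v + 7)(v - 14).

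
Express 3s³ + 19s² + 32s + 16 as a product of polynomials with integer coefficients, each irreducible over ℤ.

(3s + 4)(s + 1)(s + 4)

Testing divisors of the constant over divisors of the leading coefficient, s = -4/3 is a root, so (3s + 4) is a factor; dividing leaves s² + 5s + 4.
The remaining quadratic factors as (s + 4)(s + 1).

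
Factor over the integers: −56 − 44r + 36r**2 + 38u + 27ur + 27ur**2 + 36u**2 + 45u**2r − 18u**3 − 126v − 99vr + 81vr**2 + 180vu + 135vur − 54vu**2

−(3u − 9r − 7)(9v + 3u + 4)(2u + r − 2)

Group: 3u(−18vu − 9vr + 18v − 6u**2 − 3ur − 2u − 4r + 8) + (−9r − 7)(−18vu − 9vr + 18v − 6u**2 − 3ur − 2u − 4r + 8); both groups contain (−18vu − 9vr + 18v − 6u**2 − 3ur − 2u − 4r + 8), so (3u − 9r − 7) is a factor with cofactor −18vu − 9vr + 18v − 6u**2 − 3ur − 2u − 4r + 8.
The cofactor groups again: −18vu − 9vr + 18v − 6u**2 − 3ur − 2u − 4r + 8 = −9v(2u + r − 2) + (−3u − 4)(2u + r − 2); both groups contain (2u + r − 2), giving −(9v + 3u + 4)(2u + r − 2).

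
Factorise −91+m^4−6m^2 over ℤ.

Substitute u = m^2 to get a quadratic in u, then factor.
m^2+7 is irreducible over ℤ (always positive, so no real roots).
m^2−13 is irreducible over ℤ (13 is not a perfect square).

(m^2+7)(m^2−13)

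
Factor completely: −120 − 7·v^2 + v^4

Substitute u = v^2 to get a quadratic in u, then factor.
v^2 + 8 is irreducible over ℤ (always positive, so no real roots).
v^2 − 15 is irreducible over ℤ (15 is not a perfect square).

(v^2 + 8)·(v^2 − 15)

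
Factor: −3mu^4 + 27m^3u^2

3mu^2(3m + u)(3m − u)

Every term has a factor of 3mu^2. Then 9m^2 − u^2 = (3m)² − (u)².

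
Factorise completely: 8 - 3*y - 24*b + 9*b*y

Group as (9*b*y - 24*b) + (-3*y + 8) = 3*b*(3*y - 8) - (3*y - 8).
Both groups share the factor (3*y - 8).

(3*b - 1)*(3*y - 8)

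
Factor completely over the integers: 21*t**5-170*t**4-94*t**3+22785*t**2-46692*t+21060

(3*t-2)*(7*t-10)*(t+9)*(t**2-15*t+117)

By the rational root theorem, t = -9 is a root, giving the factor (t+9) and quotient 21*t**4-359*t**3+3137*t**2-5448*t+2340.
Then t = 2/3 is a root, so (3*t-2) is a factor; dividing leaves 7*t**3-115*t**2+969*t-1170.
Next, t = 10/7 is a root, so (7*t-10) is a factor; dividing leaves t**2-15*t+117.
The quadratic t**2-15*t+117 has discriminant -243 < 0 and is irreducible over ℤ.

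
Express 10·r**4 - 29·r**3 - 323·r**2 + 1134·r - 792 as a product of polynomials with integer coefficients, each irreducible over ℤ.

Testing divisors of the constant over divisors of the leading coefficient, r = 12/5 is a root, so (5·r - 12) divides it; the quotient is 2·r**3 - r**2 - 67·r + 66.
Continuing, r = 1 is a root, so (r - 1) is a factor; dividing leaves 2·r**2 + r - 66.
The remaining quadratic factors as (r + 6)(2·r - 11).

(2·r - 11)·(5·r - 12)·(r + 6)·(r - 1)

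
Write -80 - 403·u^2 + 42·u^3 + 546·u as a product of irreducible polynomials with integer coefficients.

Trying the rational-root candidates, u = 1/6 is a root, so (6·u - 1) divides it; the quotient is 7·u^2 - 66·u + 80.
The remaining quadratic factors as (7·u - 10)(u - 8).

(6·u - 1)·(7·u - 10)·(u - 8)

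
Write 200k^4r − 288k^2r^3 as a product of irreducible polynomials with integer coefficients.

Every term has a factor of 8k^2r. Then 25k^2 − 36r^2 = (5k)² − (6r)².

8k^2r(5k + 6r)(5k − 6r)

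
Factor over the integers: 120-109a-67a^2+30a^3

Trying the rational-root candidates, a = -8/5 is a root, so (5a+8) divides it; the quotient is 6a^2-23a+15.
The remaining quadratic factors as (a-3)(6a-5).

(5a+8)(6a-5)(a-3)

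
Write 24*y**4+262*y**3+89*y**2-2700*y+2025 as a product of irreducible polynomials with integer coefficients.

(4*y-9)*(6*y-5)*(y+5)*(y+9)

Among the possible rational roots, y = 9/4 is a root, so (4*y-9) is a factor; dividing leaves 6*y**3+79*y**2+200*y-225.
Then y = -5 is a root, so (y+5) divides it; the quotient is 6*y**2+49*y-45.
The remaining quadratic factors as (y+9)(6*y-5).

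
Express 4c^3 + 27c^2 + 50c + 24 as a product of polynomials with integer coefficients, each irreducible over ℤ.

Among the possible rational roots, c = −4 is a root, giving the factor (c + 4) and quotient 4c^2 + 11c + 6.
The remaining quadratic factors as (c + 2)(4c + 3).

(4c + 3)(c + 2)(c + 4)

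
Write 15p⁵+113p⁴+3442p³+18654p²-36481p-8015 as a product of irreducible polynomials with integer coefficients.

Trying the rational-root candidates, p = -7 is a root, so (p+7) divides it; the quotient is 15p⁴+8p³+3386p²-5048p-1145.
Then p = 5/3 is a root, so (3p-5) is a factor; dividing leaves 5p³+11p²+1147p+229.
Next, p = -1/5 is a root, so (5p+1) divides it; the quotient is p²+2p+229.
The quadratic p²+2p+229 has discriminant -912 < 0 and is irreducible over ℤ.

(3p-5)(5p+1)(p+7)(p²+2p+229)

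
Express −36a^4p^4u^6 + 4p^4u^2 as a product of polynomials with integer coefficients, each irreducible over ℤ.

Factor out 4p^4u^2 first: what remains is −9a^4u^4 + 1.
Recognize a difference of squares with the parts 1 and 3a^2u^2.

−4p^4u^2(3a^2u^2 + 1)(3a^2u^2 − 1)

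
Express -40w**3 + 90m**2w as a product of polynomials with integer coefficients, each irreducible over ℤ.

10w(3m + 2w)(3m - 2w)

Every term has a factor of 10w. Then 9m**2 - 4w**2 = (3m)² − (2w)².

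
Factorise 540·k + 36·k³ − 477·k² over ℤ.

Pull out the common factor 9·k, then factor the remaining trinomial.

9·k·(4·k − 5)·(k − 12)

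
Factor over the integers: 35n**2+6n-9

(5n+3)(7n-3)

Need a pair with product 35·(-9) = -315 and sum 6: that's -15 and 21.
Split the middle term: 35n**2-15n + 21n-9 = 5n(7n-3) + 3(7n-3).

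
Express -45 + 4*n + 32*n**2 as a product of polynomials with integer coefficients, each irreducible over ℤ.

Need a pair with product 32·(-45) = -1440 and sum 4: that's 40 and -36.
Split the middle term: 32*n**2 + 40*n - 36*n - 45 = 8*n*(4*n + 5) - 9*(4*n + 5).

(4*n + 5)*(8*n - 9)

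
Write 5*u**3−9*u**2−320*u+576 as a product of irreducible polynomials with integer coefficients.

Testing divisors of the constant over divisors of the leading coefficient, u = 9/5 is a root, so (5*u−9) divides it; the quotient is u**2−64.
The remaining quadratic factors as (u−8)(u+8).

(5*u−9)*(u+8)*(u−8)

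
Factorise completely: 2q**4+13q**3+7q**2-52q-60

(2q+3)(q+2)(q+5)(q-2)

By the rational root theorem, q = -2 is a root, so (q+2) divides it; the quotient is 2q**3+9q**2-11q-30.
Next, q = 2 is a root, giving the factor (q-2) and quotient 2q**2+13q+15.
The remaining quadratic factors as (2q+3)(q+5).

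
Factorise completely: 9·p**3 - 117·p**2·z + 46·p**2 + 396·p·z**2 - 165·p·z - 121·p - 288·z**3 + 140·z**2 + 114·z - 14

Group: 9·p·(p**2 - 12·p·z + 5·p + 32·z**2 - 12·z - 14) + (-9·z + 1)·(p**2 - 12·p·z + 5·p + 32·z**2 - 12·z - 14); both groups contain (p**2 - 12·p·z + 5·p + 32·z**2 - 12·z - 14), so (9·p - 9·z + 1) is a factor with cofactor p**2 - 12·p·z + 5·p + 32·z**2 - 12·z - 14.
The cofactor groups again: p**2 - 12·p·z + 5·p + 32·z**2 - 12·z - 14 = p·(p - 4·z - 2) + (-8·z + 7)·(p - 4·z - 2); both groups contain (p - 4·z - 2), giving (p - 8·z + 7)·(p - 4·z - 2).

(9·p - 9·z + 1)·(p - 4·z - 2)·(p - 8·z + 7)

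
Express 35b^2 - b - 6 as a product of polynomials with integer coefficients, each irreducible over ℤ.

(5b + 2)(7b - 3)

Need a pair with product 35·(-6) = -210 and sum -1: that's 14 and -15.
Split the middle term: 35b^2 + 14b - 15b - 6 = 7b(5b + 2) - 3(5b + 2).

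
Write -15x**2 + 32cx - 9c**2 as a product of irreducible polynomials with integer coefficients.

Group: -c(9c - 5x) + 3x(9c - 5x); both groups contain (9c - 5x).

-(9c - 5x)(c - 3x)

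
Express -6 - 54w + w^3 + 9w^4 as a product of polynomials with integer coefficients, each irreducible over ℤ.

(9w + 1)(w^3 - 6)

Group as (9w^4 - 54w) + (w^3 - 6) = 9w(w^3 - 6) + (w^3 - 6).
Both groups share the factor (w^3 - 6).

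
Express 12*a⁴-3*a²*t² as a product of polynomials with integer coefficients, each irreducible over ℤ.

Every term has a factor of 3*a². Then 4*a²-t² = (2*a)² − (t)².

3*a²*(2*a+t)*(2*a-t)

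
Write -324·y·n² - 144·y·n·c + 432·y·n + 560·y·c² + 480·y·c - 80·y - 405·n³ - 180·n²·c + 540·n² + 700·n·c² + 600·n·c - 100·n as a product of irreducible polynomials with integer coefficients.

-(9·n - 10·c - 10)·(9·n + 14·c - 2)·(4·y + 5·n)

Group: 9·n·(-36·y·n + 40·y·c + 40·y - 45·n² + 50·n·c + 50·n) + (14·c - 2)·(-36·y·n + 40·y·c + 40·y - 45·n² + 50·n·c + 50·n); both groups contain (-36·y·n + 40·y·c + 40·y - 45·n² + 50·n·c + 50·n), so (9·n + 14·c - 2) is a factor with cofactor -36·y·n + 40·y·c + 40·y - 45·n² + 50·n·c + 50·n.
The cofactor groups again: -36·y·n + 40·y·c + 40·y - 45·n² + 50·n·c + 50·n = -9·n·(4·y + 5·n) + (10·c + 10)·(4·y + 5·n); both groups contain (4·y + 5·n), giving -(9·n - 10·c - 10)·(4·y + 5·n).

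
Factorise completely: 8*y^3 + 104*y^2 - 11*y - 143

Group as (8*y^3 - 11*y) + (104*y^2 - 143) = y*(8*y^2 - 11) + 13*(8*y^2 - 11).
Both groups share the factor (8*y^2 - 11).

(y + 13)*(8*y^2 - 11)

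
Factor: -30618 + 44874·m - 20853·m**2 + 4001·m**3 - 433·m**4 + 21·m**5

(3·m - 7)·(7·m - 9)·(m - 9)·(m**2 - 8·m + 54)

Testing divisors of the constant over divisors of the leading coefficient, m = 7/3 is a root, so (3·m - 7) is a factor; dividing leaves 7·m**4 - 128·m**3 + 1035·m**2 - 4536·m + 4374.
Continuing, m = 9 is a root, so (m - 9) is a factor; dividing leaves 7·m**3 - 65·m**2 + 450·m - 486.
Then m = 9/7 is a root, giving the factor (7·m - 9) and quotient m**2 - 8·m + 54.
The quadratic m**2 - 8·m + 54 has discriminant -152 < 0 and is irreducible over ℤ.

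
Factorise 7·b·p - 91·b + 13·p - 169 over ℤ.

Group as (7·b·p - 91·b) + (13·p - 169) = 7·b·(p - 13) + 13·(p - 13).
Both groups share the factor (p - 13).

(7·b + 13)·(p - 13)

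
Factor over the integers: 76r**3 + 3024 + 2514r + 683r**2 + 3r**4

(3r + 7)(r + 6)(r + 8)(r + 9)

By the rational root theorem, r = -8 is a root, giving the factor (r + 8) and quotient 3r**3 + 52r**2 + 267r + 378.
Continuing, r = -6 is a root, giving the factor (r + 6) and quotient 3r**2 + 34r + 63.
The remaining quadratic factors as (3r + 7)(r + 9).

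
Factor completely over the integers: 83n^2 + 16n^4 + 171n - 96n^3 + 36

(4n + 1)(4n + 3)(n - 3)(n - 4)

Testing divisors of the constant over divisors of the leading coefficient, n = -3/4 is a root, giving the factor (4n + 3) and quotient 4n^3 - 27n^2 + 41n + 12.
Then n = 4 is a root, so (n - 4) divides it; the quotient is 4n^2 - 11n - 3.
The remaining quadratic factors as (n - 3)(4n + 1).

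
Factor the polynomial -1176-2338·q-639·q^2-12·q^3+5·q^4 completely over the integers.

(5·q+3)·(q+4)·(q+7)·(q-14)

Trying the rational-root candidates, q = -7 is a root, so (q+7) is a factor; dividing leaves 5·q^3-47·q^2-310·q-168.
Next, q = 14 is a root, so (q-14) is a factor; dividing leaves 5·q^2+23·q+12.
The remaining quadratic factors as (q+4)(5·q+3).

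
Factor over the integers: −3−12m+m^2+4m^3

(4m+1)(m^2−3)

Group as (4m^3−12m) + (m^2−3) = 4m(m^2−3) + (m^2−3).
Both groups share the factor (m^2−3).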